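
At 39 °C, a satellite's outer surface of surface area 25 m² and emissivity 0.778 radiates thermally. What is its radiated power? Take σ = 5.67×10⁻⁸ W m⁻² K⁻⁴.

39 °C = 312 K.
Stefan–Boltzmann: P = εσAT⁴ = 0.778 × 5.67×10⁻⁸ × 25.0 × (312)⁴ = 0.778 × 5.67×10⁻⁸ × 25.0 × 9.48×10^9.
P = 10500 W.

P ≈ 10500 W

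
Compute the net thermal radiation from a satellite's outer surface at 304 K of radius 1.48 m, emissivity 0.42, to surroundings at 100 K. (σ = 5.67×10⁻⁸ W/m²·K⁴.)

Q ≈ 5530 W

A = 4πr² = 4π × (1.48)² = 27.5 m².
Q = εσA(T⁴ − T_s⁴). T⁴ − T_s⁴ = (304)⁴ − (100)⁴ = 8.54×10^9 − 1.00×10^8 = 8.44×10^9 K⁴.
Q = 0.42 × 5.67×10⁻⁸ × 27.5 × 8.44×10^9 = 5530 W.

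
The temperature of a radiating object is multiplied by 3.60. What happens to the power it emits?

P ∝ T⁴, so the power scales as (3.60)⁴ = 168.

factor ≈ 168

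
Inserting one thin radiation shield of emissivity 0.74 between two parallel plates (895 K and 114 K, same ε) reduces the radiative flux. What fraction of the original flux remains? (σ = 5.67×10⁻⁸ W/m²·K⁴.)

ratio ≈ 0.500

With N identical shields there are N+1 = 2 gaps in series, each with the same radiative resistance, so the flux falls to 1/(N+1) of its unshielded value.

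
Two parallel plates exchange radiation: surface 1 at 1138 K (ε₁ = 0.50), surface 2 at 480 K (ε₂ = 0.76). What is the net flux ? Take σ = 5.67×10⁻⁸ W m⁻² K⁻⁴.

For two large parallel gray plates, q = σ(T₁⁴ − T₂⁴) / (1/ε₁ + 1/ε₂ − 1).
1/ε₁ + 1/ε₂ − 1 = 1/0.50 + 1/0.76 − 1 = 2.316.
T₁⁴ − T₂⁴ = 1.68×10^12 − 5.31×10^10 = 1.62×10^12 K⁴.
q = 5.67×10⁻⁸ × 1.62×10^12 / 2.316 = 39800 W/m².

q ≈ 39800 W/m²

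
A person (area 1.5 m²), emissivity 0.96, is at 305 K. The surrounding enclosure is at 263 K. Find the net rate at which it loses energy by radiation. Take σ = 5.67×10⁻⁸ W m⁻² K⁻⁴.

Q = εσA(T⁴ − T_s⁴). T⁴ − T_s⁴ = (305)⁴ − (263)⁴ = 8.65×10^9 − 4.78×10^9 = 3.87×10^9 K⁴.
Q = 0.96 × 5.67×10⁻⁸ × 1.50 × 3.87×10^9 = 316 W.

Q ≈ 316 W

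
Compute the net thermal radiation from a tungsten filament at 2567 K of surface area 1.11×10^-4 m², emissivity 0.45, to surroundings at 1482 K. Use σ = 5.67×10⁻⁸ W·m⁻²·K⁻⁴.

Q ≈ 109 W

Q = εσA(T⁴ − T_s⁴). T⁴ − T_s⁴ = (2567)⁴ − (1482)⁴ = 4.34×10^13 − 4.82×10^12 = 3.86×10^13 K⁴.
Q = 0.45 × 5.67×10⁻⁸ × 1.11×10^-4 × 3.86×10^13 = 109 W.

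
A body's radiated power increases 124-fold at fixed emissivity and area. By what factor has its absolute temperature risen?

factor ≈ 3.34

P ∝ T⁴ ⇒ T ∝ P^(1/4), so T scales by (124)^(1/4) = 3.34.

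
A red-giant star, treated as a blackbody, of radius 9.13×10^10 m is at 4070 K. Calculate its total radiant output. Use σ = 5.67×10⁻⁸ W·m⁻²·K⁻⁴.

A = 4πr² = 4π × (9.13×10^10)² = 1.05×10^23 m².
P = σAT⁴ = 5.67×10⁻⁸ × 1.05×10^23 × (4070)⁴ = 5.67×10⁻⁸ × 1.05×10^23 × 2.74×10^14.
P = 1.63×10^30 W.

P ≈ 1.63×10^30 W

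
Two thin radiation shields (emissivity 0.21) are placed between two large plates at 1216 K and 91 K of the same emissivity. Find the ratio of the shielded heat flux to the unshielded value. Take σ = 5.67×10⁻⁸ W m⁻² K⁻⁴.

ratio ≈ 0.333

With N identical shields there are N+1 = 3 gaps in series, each with the same radiative resistance, so the flux falls to 1/(N+1) of its unshielded value.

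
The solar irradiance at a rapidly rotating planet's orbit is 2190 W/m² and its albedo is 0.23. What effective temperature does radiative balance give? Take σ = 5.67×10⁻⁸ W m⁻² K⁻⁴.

T ≈ 294 K

Power absorbed = (1−a)S·πR²; power emitted = 4πR²σT⁴. Equating and cancelling πR²:
T = ((1−a)S / 4σ)^(1/4) = (1690 / (4 × 5.67×10⁻⁸))^(1/4) = (7.44×10^9)^(1/4).
T = 294 K.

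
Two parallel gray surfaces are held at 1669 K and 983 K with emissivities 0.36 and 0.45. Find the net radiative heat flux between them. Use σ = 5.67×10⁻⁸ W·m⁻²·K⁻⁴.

q ≈ 96800 W/m²

For two large parallel gray plates, q = σ(T₁⁴ − T₂⁴) / (1/ε₁ + 1/ε₂ − 1).
1/ε₁ + 1/ε₂ − 1 = 1/0.36 + 1/0.45 − 1 = 4.000.
T₁⁴ − T₂⁴ = 7.76×10^12 − 9.34×10^11 = 6.83×10^12 K⁴.
q = 5.67×10⁻⁸ × 6.83×10^12 / 4.000 = 96800 W/m².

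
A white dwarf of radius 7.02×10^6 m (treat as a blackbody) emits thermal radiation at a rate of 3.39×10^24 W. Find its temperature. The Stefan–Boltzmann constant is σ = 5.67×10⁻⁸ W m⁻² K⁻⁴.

T ≈ 17600 K

A = 4πr² = 4π × (7.02×10^6)² = 6.19×10^14 m².
From P = σAT⁴, T = (P / σA)^(1/4) = (3.39×10^24 / (5.67×10⁻⁸ × 6.19×10^14))^(1/4).
T = (9.65×10^16)^(1/4) = 17600 K.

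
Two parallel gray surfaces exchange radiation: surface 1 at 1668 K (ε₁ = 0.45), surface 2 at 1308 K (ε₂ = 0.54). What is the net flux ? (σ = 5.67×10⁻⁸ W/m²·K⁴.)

For two large parallel gray plates, q = σ(T₁⁴ − T₂⁴) / (1/ε₁ + 1/ε₂ − 1).
1/ε₁ + 1/ε₂ − 1 = 1/0.45 + 1/0.54 − 1 = 3.074.
T₁⁴ − T₂⁴ = 7.74×10^12 − 2.93×10^12 = 4.81×10^12 K⁴.
q = 5.67×10⁻⁸ × 4.81×10^12 / 3.074 = 88800 W/m².

q ≈ 88800 W/m²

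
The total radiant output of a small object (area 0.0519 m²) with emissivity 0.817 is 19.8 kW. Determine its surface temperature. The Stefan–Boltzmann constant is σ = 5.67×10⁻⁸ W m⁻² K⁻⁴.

T ≈ 1690 K

From P = εσAT⁴, T = (P / εσA)^(1/4) = (19800 / (0.817 × 5.67×10⁻⁸ × 0.0519))^(1/4).
T = (8.24×10^12)^(1/4) = 1690 K.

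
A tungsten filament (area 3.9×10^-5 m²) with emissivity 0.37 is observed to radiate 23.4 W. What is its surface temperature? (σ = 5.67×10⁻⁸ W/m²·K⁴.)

From P = εσAT⁴, T = (P / εσA)^(1/4) = (23.4 / (0.37 × 5.67×10⁻⁸ × 3.90×10^-5))^(1/4).
T = (2.86×10^13)^(1/4) = 2310 K.

T ≈ 2310 K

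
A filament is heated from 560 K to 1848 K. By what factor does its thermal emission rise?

ratio ≈ 119

P ∝ T⁴, so the ratio is (1848/560)⁴ = (3.300)⁴ = 119.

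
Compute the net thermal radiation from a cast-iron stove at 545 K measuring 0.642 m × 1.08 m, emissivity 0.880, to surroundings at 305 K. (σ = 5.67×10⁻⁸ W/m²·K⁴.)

A = 0.642 × 1.08 = 0.693 m².
Q = εσA(T⁴ − T_s⁴). T⁴ − T_s⁴ = (545)⁴ − (305)⁴ = 8.82×10^10 − 8.65×10^9 = 7.96×10^10 K⁴.
Q = 0.880 × 5.67×10⁻⁸ × 0.693 × 7.96×10^10 = 2750 W.

Q ≈ 2750 W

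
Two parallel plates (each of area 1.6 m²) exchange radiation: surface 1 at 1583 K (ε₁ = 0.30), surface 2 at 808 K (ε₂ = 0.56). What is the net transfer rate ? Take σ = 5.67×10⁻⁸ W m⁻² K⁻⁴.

For two large parallel gray plates, q = σ(T₁⁴ − T₂⁴) / (1/ε₁ + 1/ε₂ − 1).
1/ε₁ + 1/ε₂ − 1 = 1/0.30 + 1/0.56 − 1 = 4.119.
T₁⁴ − T₂⁴ = 6.28×10^12 − 4.26×10^11 = 5.85×10^12 K⁴.
q = 5.67×10⁻⁸ × 5.85×10^12 / 4.119 = 80600 W/m².
Q = q·A = 80600 × 1.6 = 1.29×10^5 W.

Q ≈ 1.29×10^5 W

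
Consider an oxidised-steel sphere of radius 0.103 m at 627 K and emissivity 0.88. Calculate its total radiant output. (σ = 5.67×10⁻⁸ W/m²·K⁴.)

P ≈ 1030 W

A = 4πr² = 4π × (0.103)² = 0.133 m².
P = εσAT⁴ = 0.88 × 5.67×10⁻⁸ × 0.133 × (627)⁴ = 0.88 × 5.67×10⁻⁸ × 0.133 × 1.55×10^11.
P = 1030 W.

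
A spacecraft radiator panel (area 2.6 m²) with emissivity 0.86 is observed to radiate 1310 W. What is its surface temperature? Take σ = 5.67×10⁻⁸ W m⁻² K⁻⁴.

T ≈ 319 K

From P = εσAT⁴, T = (P / εσA)^(1/4) = (1310 / (0.86 × 5.67×10⁻⁸ × 2.60))^(1/4).
T = (1.03×10^10)^(1/4) = 319 K.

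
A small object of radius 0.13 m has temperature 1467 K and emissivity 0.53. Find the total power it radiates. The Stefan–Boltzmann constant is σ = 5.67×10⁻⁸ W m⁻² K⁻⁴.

P ≈ 29600 W

A = 4πr² = 4π × (0.13)² = 0.212 m².
P = εσAT⁴ = 0.53 × 5.67×10⁻⁸ × 0.212 × (1467)⁴ = 0.53 × 5.67×10⁻⁸ × 0.212 × 4.63×10^12.
P = 29600 W.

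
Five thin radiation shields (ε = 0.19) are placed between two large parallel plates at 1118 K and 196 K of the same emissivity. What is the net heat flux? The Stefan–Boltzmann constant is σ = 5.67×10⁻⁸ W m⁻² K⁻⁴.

q ≈ 1550 W/m²

Each of the 6 gaps contributes resistance (2/ε − 1) = 2/0.19 − 1 = 9.526; total = 57.16.
q = σ(T₁⁴ − T₂⁴) / 57.16 = 5.67×10⁻⁸ × 1.56×10^12 / 57.16 = 1550 W/m².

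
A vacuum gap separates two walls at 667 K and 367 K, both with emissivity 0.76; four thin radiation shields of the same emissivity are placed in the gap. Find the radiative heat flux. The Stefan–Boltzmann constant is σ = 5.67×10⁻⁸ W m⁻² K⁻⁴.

q ≈ 1250 W/m²

Each of the 5 gaps contributes resistance (2/ε − 1) = 2/0.76 − 1 = 1.632; total = 8.158.
q = σ(T₁⁴ − T₂⁴) / 8.158 = 5.67×10⁻⁸ × 1.80×10^11 / 8.158 = 1250 W/m².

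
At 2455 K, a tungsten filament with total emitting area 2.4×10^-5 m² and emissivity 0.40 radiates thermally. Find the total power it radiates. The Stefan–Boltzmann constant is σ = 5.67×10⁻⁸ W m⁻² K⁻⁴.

P = εσAT⁴ = 0.40 × 5.67×10⁻⁸ × 2.40×10^-5 × (2455)⁴ = 0.40 × 5.67×10⁻⁸ × 2.40×10^-5 × 3.63×10^13.
P = 19.8 W.

P ≈ 19.8 W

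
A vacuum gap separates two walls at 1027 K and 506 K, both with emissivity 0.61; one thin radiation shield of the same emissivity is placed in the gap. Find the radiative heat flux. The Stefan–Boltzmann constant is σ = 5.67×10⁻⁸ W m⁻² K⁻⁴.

q ≈ 13000 W/m²

Each of the 2 gaps contributes resistance (2/ε − 1) = 2/0.61 − 1 = 2.279; total = 4.557.
q = σ(T₁⁴ − T₂⁴) / 4.557 = 5.67×10⁻⁸ × 1.05×10^12 / 4.557 = 13000 W/m².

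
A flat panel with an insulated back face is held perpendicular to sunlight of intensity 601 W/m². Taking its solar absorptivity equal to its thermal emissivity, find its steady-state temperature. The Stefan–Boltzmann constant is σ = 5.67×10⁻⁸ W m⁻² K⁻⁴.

Absorbed flux αS = emitted flux εσT⁴ (one radiating face); with α = ε, T = (S/σ)^(1/4).
T = (601 / 5.67×10⁻⁸)^(1/4) = (1.06×10^10)^(1/4).
T = 321 K.

T ≈ 321 K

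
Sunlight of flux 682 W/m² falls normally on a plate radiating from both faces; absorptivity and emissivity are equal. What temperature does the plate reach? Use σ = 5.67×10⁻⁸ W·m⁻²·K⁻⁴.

T ≈ 278 K

Absorbed flux αS = emitted flux 2εσT⁴ per unit area; with α = ε this gives T = (S/2σ)^(1/4).
T = (682 / (2 × 5.67×10⁻⁸))^(1/4) = (6.01×10^9)^(1/4).
T = 278 K.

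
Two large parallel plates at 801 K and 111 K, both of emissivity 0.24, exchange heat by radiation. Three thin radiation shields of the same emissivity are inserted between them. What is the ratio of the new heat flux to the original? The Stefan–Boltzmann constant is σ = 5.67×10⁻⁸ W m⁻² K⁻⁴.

ratio ≈ 0.250

With N identical shields there are N+1 = 4 gaps in series, each with the same radiative resistance, so the flux falls to 1/(N+1) of its unshielded value.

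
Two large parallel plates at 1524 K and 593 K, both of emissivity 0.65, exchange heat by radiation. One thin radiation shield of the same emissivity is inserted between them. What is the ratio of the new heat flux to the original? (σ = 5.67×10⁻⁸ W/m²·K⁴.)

ratio ≈ 0.500

With N identical shields there are N+1 = 2 gaps in series, each with the same radiative resistance, so the flux falls to 1/(N+1) of its unshielded value.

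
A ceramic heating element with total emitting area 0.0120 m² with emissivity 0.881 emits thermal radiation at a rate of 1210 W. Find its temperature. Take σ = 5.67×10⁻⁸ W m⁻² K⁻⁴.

From P = εσAT⁴, T = (P / εσA)^(1/4) = (1210 / (0.881 × 5.67×10⁻⁸ × 0.0120))^(1/4).
T = (2.02×10^12)^(1/4) = 1190 K.

T ≈ 1190 K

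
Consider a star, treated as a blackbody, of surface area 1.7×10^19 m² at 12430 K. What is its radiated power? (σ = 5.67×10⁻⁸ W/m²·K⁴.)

P ≈ 2.30×10^28 W

P = σAT⁴ = 5.67×10⁻⁸ × 1.70×10^19 × (12430)⁴ = 5.67×10⁻⁸ × 1.70×10^19 × 2.39×10^16.
P = 2.30×10^28 W.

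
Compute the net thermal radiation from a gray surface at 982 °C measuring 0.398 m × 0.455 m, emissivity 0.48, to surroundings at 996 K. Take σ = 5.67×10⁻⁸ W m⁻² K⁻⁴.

Q ≈ 7380 W

A = 0.398 × 0.455 = 0.181 m².
Convert: 982 °C = 1255 K.
Q = εσA(T⁴ − T_s⁴). T⁴ − T_s⁴ = (1255)⁴ − (996)⁴ = 2.48×10^12 − 9.84×10^11 = 1.50×10^12 K⁴.
Q = 0.48 × 5.67×10⁻⁸ × 0.181 × 1.50×10^12 = 7380 W.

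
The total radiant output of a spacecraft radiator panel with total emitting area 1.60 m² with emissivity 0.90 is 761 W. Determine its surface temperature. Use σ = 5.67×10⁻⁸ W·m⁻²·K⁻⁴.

T ≈ 311 K

From P = εσAT⁴, T = (P / εσA)^(1/4) = (761 / (0.90 × 5.67×10⁻⁸ × 1.60))^(1/4).
T = (9.32×10^9)^(1/4) = 311 K.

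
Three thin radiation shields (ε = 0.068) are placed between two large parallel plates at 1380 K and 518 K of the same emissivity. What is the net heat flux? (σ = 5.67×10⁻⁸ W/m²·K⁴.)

Each of the 4 gaps contributes resistance (2/ε − 1) = 2/0.068 − 1 = 28.41; total = 113.6.
q = σ(T₁⁴ − T₂⁴) / 113.6 = 5.67×10⁻⁸ × 3.55×10^12 / 113.6 = 1770 W/m².

q ≈ 1770 W/m²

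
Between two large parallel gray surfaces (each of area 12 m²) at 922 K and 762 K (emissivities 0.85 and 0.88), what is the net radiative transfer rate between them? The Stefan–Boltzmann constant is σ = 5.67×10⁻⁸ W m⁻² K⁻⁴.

For two large parallel gray plates, q = σ(T₁⁴ − T₂⁴) / (1/ε₁ + 1/ε₂ − 1).
1/ε₁ + 1/ε₂ − 1 = 1/0.85 + 1/0.88 − 1 = 1.313.
T₁⁴ − T₂⁴ = 7.23×10^11 − 3.37×10^11 = 3.85×10^11 K⁴.
q = 5.67×10⁻⁸ × 3.85×10^11 / 1.313 = 16600 W/m².
Q = q·A = 16600 × 12 = 2.00×10^5 W.

Q ≈ 2.00×10^5 W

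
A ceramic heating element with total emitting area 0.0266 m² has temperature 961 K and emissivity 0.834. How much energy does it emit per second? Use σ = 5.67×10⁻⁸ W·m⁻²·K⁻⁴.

Stefan–Boltzmann: P = εσAT⁴ = 0.834 × 5.67×10⁻⁸ × 0.0266 × (961)⁴ = 0.834 × 5.67×10⁻⁸ × 0.0266 × 8.53×10^11.
P = 1070 W.

P ≈ 1070 W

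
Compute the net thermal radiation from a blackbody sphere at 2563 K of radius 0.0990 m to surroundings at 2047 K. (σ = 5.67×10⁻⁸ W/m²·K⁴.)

A = 4πr² = 4π × (0.0990)² = 0.123 m².
Q = σA(T⁴ − T_s⁴). T⁴ − T_s⁴ = (2563)⁴ − (2047)⁴ = 4.32×10^13 − 1.76×10^13 = 2.56×10^13 K⁴.
Q = 5.67×10⁻⁸ × 0.123 × 2.56×10^13 = 1.79×10^5 W.

Q ≈ 1.79×10^5 W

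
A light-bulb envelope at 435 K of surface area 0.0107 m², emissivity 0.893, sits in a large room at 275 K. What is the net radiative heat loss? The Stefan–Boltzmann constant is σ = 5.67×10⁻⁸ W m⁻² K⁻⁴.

Q ≈ 16.3 W

Q = εσA(T⁴ − T_s⁴). T⁴ − T_s⁴ = (435)⁴ − (275)⁴ = 3.58×10^10 − 5.72×10^9 = 3.01×10^10 K⁴.
Q = 0.893 × 5.67×10⁻⁸ × 0.0107 × 3.01×10^10 = 16.3 W.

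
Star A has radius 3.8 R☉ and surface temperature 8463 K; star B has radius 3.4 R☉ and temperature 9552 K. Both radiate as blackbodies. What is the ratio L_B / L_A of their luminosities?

L_B/L_A ≈ 1.30

L = 4πR²σT⁴ ∝ R²T⁴, so L_B/L_A = (3.4/3.8)² × (9552/8463)⁴ = 0.801 × 1.62 = 1.30.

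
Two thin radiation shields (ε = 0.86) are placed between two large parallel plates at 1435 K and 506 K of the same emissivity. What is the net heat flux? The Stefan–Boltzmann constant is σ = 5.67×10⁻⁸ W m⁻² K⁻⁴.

q ≈ 59500 W/m²

Each of the 3 gaps contributes resistance (2/ε − 1) = 2/0.86 − 1 = 1.326; total = 3.977.
q = σ(T₁⁴ − T₂⁴) / 3.977 = 5.67×10⁻⁸ × 4.17×10^12 / 3.977 = 59500 W/m².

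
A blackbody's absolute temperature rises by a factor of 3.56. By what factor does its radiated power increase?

P ∝ T⁴, so the power scales as (3.56)⁴ = 161.

factor ≈ 161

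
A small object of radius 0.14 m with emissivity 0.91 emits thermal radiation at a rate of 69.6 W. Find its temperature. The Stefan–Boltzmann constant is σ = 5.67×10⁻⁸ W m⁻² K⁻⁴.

A = 4πr² = 4π × (0.14)² = 0.246 m².
From P = εσAT⁴, T = (P / εσA)^(1/4) = (69.6 / (0.91 × 5.67×10⁻⁸ × 0.246))^(1/4).
T = (5.48×10^9)^(1/4) = 272 K.

T ≈ 272 K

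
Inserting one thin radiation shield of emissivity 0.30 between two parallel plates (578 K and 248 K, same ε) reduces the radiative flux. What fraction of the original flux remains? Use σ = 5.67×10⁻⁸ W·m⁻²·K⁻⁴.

With N identical shields there are N+1 = 2 gaps in series, each with the same radiative resistance, so the flux falls to 1/(N+1) of its unshielded value.

ratio ≈ 0.500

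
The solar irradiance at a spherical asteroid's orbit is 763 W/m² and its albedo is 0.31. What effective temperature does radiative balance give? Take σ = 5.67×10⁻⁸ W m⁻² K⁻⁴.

Power absorbed = (1−a)S·πR²; power emitted = 4πR²σT⁴. Equating and cancelling πR²:
T = ((1−a)S / 4σ)^(1/4) = (526 / (4 × 5.67×10⁻⁸))^(1/4) = (2.32×10^9)^(1/4).
T = 219 K.

T ≈ 219 K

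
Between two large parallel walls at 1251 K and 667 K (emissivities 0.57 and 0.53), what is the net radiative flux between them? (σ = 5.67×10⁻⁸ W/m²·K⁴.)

For two large parallel gray plates, q = σ(T₁⁴ − T₂⁴) / (1/ε₁ + 1/ε₂ − 1).
1/ε₁ + 1/ε₂ − 1 = 1/0.57 + 1/0.53 − 1 = 2.641.
T₁⁴ − T₂⁴ = 2.45×10^12 − 1.98×10^11 = 2.25×10^12 K⁴.
q = 5.67×10⁻⁸ × 2.25×10^12 / 2.641 = 48300 W/m².

q ≈ 48300 W/m²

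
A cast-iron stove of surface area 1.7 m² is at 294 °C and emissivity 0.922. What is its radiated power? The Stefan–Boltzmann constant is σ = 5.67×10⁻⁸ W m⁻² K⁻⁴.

294 °C = 567 K.
Stefan–Boltzmann: P = εσAT⁴ = 0.922 × 5.67×10⁻⁸ × 1.70 × (567)⁴ = 0.922 × 5.67×10⁻⁸ × 1.70 × 1.03×10^11.
P = 9190 W.

P ≈ 9190 W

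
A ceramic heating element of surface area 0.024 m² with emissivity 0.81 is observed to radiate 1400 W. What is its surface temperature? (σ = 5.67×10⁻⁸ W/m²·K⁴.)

T ≈ 1060 K

From P = εσAT⁴, T = (P / εσA)^(1/4) = (1400 / (0.81 × 5.67×10⁻⁸ × 0.0240))^(1/4).
T = (1.27×10^12)^(1/4) = 1060 K.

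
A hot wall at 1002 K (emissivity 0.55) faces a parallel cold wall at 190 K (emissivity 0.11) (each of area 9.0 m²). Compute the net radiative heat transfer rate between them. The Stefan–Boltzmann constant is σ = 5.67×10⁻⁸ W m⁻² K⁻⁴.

Q ≈ 51800 W

For two large parallel gray plates, q = σ(T₁⁴ − T₂⁴) / (1/ε₁ + 1/ε₂ − 1).
1/ε₁ + 1/ε₂ − 1 = 1/0.55 + 1/0.11 − 1 = 9.909.
T₁⁴ − T₂⁴ = 1.01×10^12 − 1.30×10^9 = 1.01×10^12 K⁴.
q = 5.67×10⁻⁸ × 1.01×10^12 / 9.909 = 5760 W/m².
Q = q·A = 5760 × 9.0 = 51800 W.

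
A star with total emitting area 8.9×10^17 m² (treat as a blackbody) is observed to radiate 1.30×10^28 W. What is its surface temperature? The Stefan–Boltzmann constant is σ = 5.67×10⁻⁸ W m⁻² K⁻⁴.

From P = σAT⁴, T = (P / σA)^(1/4) = (1.30×10^28 / (5.67×10⁻⁸ × 8.90×10^17))^(1/4).
T = (2.58×10^17)^(1/4) = 22500 K.

T ≈ 22500 K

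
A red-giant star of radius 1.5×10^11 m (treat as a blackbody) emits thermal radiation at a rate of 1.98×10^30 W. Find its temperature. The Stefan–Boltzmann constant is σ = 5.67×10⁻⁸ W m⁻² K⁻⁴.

A = 4πr² = 4π × (1.5×10^11)² = 2.83×10^23 m².
From P = σAT⁴, T = (P / σA)^(1/4) = (1.98×10^30 / (5.67×10⁻⁸ × 2.83×10^23))^(1/4).
T = (1.24×10^14)^(1/4) = 3330 K.

T ≈ 3330 K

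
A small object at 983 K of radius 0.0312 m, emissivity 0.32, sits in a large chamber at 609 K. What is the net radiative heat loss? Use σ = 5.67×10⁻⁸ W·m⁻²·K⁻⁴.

Q ≈ 177 W

A = 4πr² = 4π × (0.0312)² = 0.0122 m².
Q = εσA(T⁴ − T_s⁴). T⁴ − T_s⁴ = (983)⁴ − (609)⁴ = 9.34×10^11 − 1.38×10^11 = 7.96×10^11 K⁴.
Q = 0.32 × 5.67×10⁻⁸ × 0.0122 × 7.96×10^11 = 177 W.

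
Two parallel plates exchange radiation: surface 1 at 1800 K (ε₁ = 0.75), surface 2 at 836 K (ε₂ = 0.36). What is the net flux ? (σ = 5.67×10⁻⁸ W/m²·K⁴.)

For two large parallel gray plates, q = σ(T₁⁴ − T₂⁴) / (1/ε₁ + 1/ε₂ − 1).
1/ε₁ + 1/ε₂ − 1 = 1/0.75 + 1/0.36 − 1 = 3.111.
T₁⁴ − T₂⁴ = 1.05×10^13 − 4.88×10^11 = 1.00×10^13 K⁴.
q = 5.67×10⁻⁸ × 1.00×10^13 / 3.111 = 1.82×10^5 W/m².

q ≈ 1.82×10^5 W/m²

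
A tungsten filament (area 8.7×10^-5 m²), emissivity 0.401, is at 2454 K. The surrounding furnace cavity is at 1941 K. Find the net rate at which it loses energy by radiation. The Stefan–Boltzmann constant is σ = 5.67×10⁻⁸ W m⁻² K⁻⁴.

Q = εσA(T⁴ − T_s⁴). T⁴ − T_s⁴ = (2454)⁴ − (1941)⁴ = 3.63×10^13 − 1.42×10^13 = 2.21×10^13 K⁴.
Q = 0.401 × 5.67×10⁻⁸ × 8.70×10^-5 × 2.21×10^13 = 43.7 W.

Q ≈ 43.7 W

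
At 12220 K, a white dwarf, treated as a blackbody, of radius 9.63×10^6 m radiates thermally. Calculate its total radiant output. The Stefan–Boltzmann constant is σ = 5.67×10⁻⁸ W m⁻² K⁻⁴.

A = 4πr² = 4π × (9.63×10^6)² = 1.17×10^15 m².
P = σAT⁴ = 5.67×10⁻⁸ × 1.17×10^15 × (12220)⁴ = 5.67×10⁻⁸ × 1.17×10^15 × 2.23×10^16.
P = 1.47×10^24 W.

P ≈ 1.47×10^24 W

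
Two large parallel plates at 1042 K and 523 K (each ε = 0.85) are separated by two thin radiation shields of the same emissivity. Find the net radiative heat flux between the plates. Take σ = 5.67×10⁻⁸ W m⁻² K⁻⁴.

Each of the 3 gaps contributes resistance (2/ε − 1) = 2/0.85 − 1 = 1.353; total = 4.059.
q = σ(T₁⁴ − T₂⁴) / 4.059 = 5.67×10⁻⁸ × 1.10×10^12 / 4.059 = 15400 W/m².

q ≈ 15400 W/m²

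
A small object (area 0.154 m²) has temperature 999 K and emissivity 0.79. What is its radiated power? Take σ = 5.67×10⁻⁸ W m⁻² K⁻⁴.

P ≈ 6870 W

P = εσAT⁴ = 0.79 × 5.67×10⁻⁸ × 0.154 × (999)⁴ = 0.79 × 5.67×10⁻⁸ × 0.154 × 9.96×10^11.
P = 6870 W.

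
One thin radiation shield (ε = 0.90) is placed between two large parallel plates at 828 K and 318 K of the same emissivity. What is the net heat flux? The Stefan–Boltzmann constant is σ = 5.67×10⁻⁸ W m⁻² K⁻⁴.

q ≈ 10700 W/m²

Each of the 2 gaps contributes resistance (2/ε − 1) = 2/0.90 − 1 = 1.222; total = 2.444.
q = σ(T₁⁴ − T₂⁴) / 2.444 = 5.67×10⁻⁸ × 4.60×10^11 / 2.444 = 10700 W/m².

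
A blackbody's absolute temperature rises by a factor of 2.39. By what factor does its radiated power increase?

factor ≈ 32.6

P ∝ T⁴, so the power scales as (2.39)⁴ = 32.6.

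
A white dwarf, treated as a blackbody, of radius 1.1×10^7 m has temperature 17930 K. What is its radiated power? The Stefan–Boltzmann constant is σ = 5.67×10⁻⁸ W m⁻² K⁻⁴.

P ≈ 8.91×10^24 W

A = 4πr² = 4π × (1.1×10^7)² = 1.52×10^15 m².
P = σAT⁴ = 5.67×10⁻⁸ × 1.52×10^15 × (17930)⁴ = 5.67×10⁻⁸ × 1.52×10^15 × 1.03×10^17.
P = 8.91×10^24 W.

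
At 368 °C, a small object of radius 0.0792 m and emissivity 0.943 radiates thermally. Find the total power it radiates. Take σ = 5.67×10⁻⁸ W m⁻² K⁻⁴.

A = 4πr² = 4π × (0.0792)² = 0.0788 m².
368 °C = 641 K.
P = εσAT⁴ = 0.943 × 5.67×10⁻⁸ × 0.0788 × (641)⁴ = 0.943 × 5.67×10⁻⁸ × 0.0788 × 1.69×10^11.
P = 712 W.

P ≈ 712 W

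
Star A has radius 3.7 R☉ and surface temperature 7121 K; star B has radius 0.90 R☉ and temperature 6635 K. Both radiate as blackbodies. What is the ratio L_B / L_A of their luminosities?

L = 4πR²σT⁴ ∝ R²T⁴, so L_B/L_A = (0.90/3.7)² × (6635/7121)⁴ = 0.0592 × 0.754 = 0.0446.

L_B/L_A ≈ 0.0446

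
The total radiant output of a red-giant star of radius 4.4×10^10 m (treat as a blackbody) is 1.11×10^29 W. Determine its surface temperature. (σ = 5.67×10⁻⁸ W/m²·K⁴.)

A = 4πr² = 4π × (4.4×10^10)² = 2.43×10^22 m².
From P = σAT⁴, T = (P / σA)^(1/4) = (1.11×10^29 / (5.67×10⁻⁸ × 2.43×10^22))^(1/4).
T = (8.05×10^13)^(1/4) = 3000 K.

T ≈ 3000 K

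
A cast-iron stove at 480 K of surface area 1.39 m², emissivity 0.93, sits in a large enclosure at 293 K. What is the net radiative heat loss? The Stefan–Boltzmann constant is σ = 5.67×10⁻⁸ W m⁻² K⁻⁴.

Q = εσA(T⁴ − T_s⁴). T⁴ − T_s⁴ = (480)⁴ − (293)⁴ = 5.31×10^10 − 7.37×10^9 = 4.57×10^10 K⁴.
Q = 0.93 × 5.67×10⁻⁸ × 1.39 × 4.57×10^10 = 3350 W.

Q ≈ 3350 W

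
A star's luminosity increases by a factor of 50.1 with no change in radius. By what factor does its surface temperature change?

factor ≈ 2.66

P ∝ T⁴ ⇒ T ∝ P^(1/4), so T scales by (50.1)^(1/4) = 2.66.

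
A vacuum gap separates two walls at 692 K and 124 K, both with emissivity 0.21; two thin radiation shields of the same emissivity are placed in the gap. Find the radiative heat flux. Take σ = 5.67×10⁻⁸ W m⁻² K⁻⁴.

q ≈ 508 W/m²

Each of the 3 gaps contributes resistance (2/ε − 1) = 2/0.21 − 1 = 8.524; total = 25.57.
q = σ(T₁⁴ − T₂⁴) / 25.57 = 5.67×10⁻⁸ × 2.29×10^11 / 25.57 = 508 W/m².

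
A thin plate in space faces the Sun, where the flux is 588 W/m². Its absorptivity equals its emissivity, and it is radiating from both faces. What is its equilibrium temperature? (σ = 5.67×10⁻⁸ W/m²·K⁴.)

Absorbed flux αS = emitted flux 2εσT⁴ per unit area; with α = ε this gives T = (S/2σ)^(1/4).
T = (588 / (2 × 5.67×10⁻⁸))^(1/4) = (5.19×10^9)^(1/4).
T = 268 K.

T ≈ 268 K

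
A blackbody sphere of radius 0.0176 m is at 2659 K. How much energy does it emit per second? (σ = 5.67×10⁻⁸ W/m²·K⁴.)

P ≈ 11000 W

A = 4πr² = 4π × (0.0176)² = 3.89×10^-3 m².
P = σAT⁴ = 5.67×10⁻⁸ × 3.89×10^-3 × (2659)⁴ = 5.67×10⁻⁸ × 3.89×10^-3 × 5.00×10^13.
P = 11000 W.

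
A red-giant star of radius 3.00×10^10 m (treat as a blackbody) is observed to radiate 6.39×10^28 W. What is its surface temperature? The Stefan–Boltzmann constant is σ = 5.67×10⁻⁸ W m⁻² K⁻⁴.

T ≈ 3160 K

A = 4πr² = 4π × (3.00×10^10)² = 1.13×10^22 m².
From P = σAT⁴, T = (P / σA)^(1/4) = (6.39×10^28 / (5.67×10⁻⁸ × 1.13×10^22))^(1/4).
T = (9.96×10^13)^(1/4) = 3160 K.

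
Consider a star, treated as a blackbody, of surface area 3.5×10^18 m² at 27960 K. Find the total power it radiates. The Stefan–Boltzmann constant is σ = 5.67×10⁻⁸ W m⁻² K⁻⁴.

P = σAT⁴ = 5.67×10⁻⁸ × 3.50×10^18 × (27960)⁴ = 5.67×10⁻⁸ × 3.50×10^18 × 6.11×10^17.
P = 1.21×10^29 W.

P ≈ 1.21×10^29 W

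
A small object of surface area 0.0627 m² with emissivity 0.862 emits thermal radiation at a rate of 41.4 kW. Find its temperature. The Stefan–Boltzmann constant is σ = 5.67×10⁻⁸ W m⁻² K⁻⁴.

T ≈ 1920 K

From P = εσAT⁴, T = (P / εσA)^(1/4) = (41400 / (0.862 × 5.67×10⁻⁸ × 0.0627))^(1/4).
T = (1.35×10^13)^(1/4) = 1920 K.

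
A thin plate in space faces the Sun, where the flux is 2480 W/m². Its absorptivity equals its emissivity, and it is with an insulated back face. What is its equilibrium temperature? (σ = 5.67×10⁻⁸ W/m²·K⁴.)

Absorbed flux αS = emitted flux εσT⁴ (one radiating face); with α = ε, T = (S/σ)^(1/4).
T = (2480 / 5.67×10⁻⁸)^(1/4) = (4.37×10^10)^(1/4).
T = 457 K.

T ≈ 457 K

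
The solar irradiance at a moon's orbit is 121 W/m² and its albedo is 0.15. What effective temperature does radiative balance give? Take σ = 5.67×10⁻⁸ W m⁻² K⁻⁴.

Power absorbed = (1−a)S·πR²; power emitted = 4πR²σT⁴. Equating and cancelling πR²:
T = ((1−a)S / 4σ)^(1/4) = (103 / (4 × 5.67×10⁻⁸))^(1/4) = (4.53×10^8)^(1/4).
T = 146 K.

T ≈ 146 K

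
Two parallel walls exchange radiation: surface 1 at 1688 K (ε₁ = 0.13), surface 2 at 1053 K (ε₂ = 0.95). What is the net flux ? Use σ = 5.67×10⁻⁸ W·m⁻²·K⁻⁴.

q ≈ 50400 W/m²

For two large parallel gray plates, q = σ(T₁⁴ − T₂⁴) / (1/ε₁ + 1/ε₂ − 1).
1/ε₁ + 1/ε₂ − 1 = 1/0.13 + 1/0.95 − 1 = 7.745.
T₁⁴ − T₂⁴ = 8.12×10^12 − 1.23×10^12 = 6.89×10^12 K⁴.
q = 5.67×10⁻⁸ × 6.89×10^12 / 7.745 = 50400 W/m².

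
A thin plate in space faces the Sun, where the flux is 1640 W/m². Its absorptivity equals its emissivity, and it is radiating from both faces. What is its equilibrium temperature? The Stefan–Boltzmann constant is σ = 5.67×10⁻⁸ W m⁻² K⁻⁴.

T ≈ 347 K

Absorbed flux αS = emitted flux 2εσT⁴ per unit area; with α = ε this gives T = (S/2σ)^(1/4).
T = (1640 / (2 × 5.67×10⁻⁸))^(1/4) = (1.45×10^10)^(1/4).
T = 347 K.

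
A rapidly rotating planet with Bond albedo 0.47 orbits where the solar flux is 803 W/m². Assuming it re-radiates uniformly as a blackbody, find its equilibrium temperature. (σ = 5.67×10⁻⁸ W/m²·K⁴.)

T ≈ 208 K

Power absorbed = (1−a)S·πR²; power emitted = 4πR²σT⁴. Equating and cancelling πR²:
T = ((1−a)S / 4σ)^(1/4) = (426 / (4 × 5.67×10⁻⁸))^(1/4) = (1.88×10^9)^(1/4).
T = 208 K.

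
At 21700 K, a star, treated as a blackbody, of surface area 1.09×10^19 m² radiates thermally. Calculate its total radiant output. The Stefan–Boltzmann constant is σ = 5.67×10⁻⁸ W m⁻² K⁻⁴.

P ≈ 1.37×10^29 W

P = σAT⁴ = 5.67×10⁻⁸ × 1.09×10^19 × (21700)⁴ = 5.67×10⁻⁸ × 1.09×10^19 × 2.22×10^17.
P = 1.37×10^29 W.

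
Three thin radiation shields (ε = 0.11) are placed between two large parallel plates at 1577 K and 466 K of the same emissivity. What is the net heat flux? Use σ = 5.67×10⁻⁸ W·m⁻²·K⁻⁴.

q ≈ 5060 W/m²

Each of the 4 gaps contributes resistance (2/ε − 1) = 2/0.11 − 1 = 17.18; total = 68.73.
q = σ(T₁⁴ − T₂⁴) / 68.73 = 5.67×10⁻⁸ × 6.14×10^12 / 68.73 = 5060 W/m².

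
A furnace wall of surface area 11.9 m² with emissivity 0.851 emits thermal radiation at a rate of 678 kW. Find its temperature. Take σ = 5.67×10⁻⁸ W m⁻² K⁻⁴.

T ≈ 1040 K

From P = εσAT⁴, T = (P / εσA)^(1/4) = (6.78×10^5 / (0.851 × 5.67×10⁻⁸ × 11.9))^(1/4).
T = (1.18×10^12)^(1/4) = 1040 K.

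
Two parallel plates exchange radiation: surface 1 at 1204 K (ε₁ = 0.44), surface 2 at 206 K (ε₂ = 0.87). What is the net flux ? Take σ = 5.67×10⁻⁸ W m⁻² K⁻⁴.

For two large parallel gray plates, q = σ(T₁⁴ − T₂⁴) / (1/ε₁ + 1/ε₂ − 1).
1/ε₁ + 1/ε₂ − 1 = 1/0.44 + 1/0.87 − 1 = 2.422.
T₁⁴ − T₂⁴ = 2.10×10^12 − 1.80×10^9 = 2.10×10^12 K⁴.
q = 5.67×10⁻⁸ × 2.10×10^12 / 2.422 = 49100 W/m².

q ≈ 49100 W/m²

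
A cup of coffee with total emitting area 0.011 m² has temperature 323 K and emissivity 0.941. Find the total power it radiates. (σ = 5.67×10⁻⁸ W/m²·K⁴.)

P ≈ 6.39 W

Stefan–Boltzmann: P = εσAT⁴ = 0.941 × 5.67×10⁻⁸ × 0.0110 × (323)⁴ = 0.941 × 5.67×10⁻⁸ × 0.0110 × 1.09×10^10.
P = 6.39 W.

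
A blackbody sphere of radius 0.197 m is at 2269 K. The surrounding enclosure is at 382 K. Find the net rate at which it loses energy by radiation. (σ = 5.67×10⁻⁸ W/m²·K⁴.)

A = 4πr² = 4π × (0.197)² = 0.488 m².
Q = σA(T⁴ − T_s⁴). T⁴ − T_s⁴ = (2269)⁴ − (382)⁴ = 2.65×10^13 − 2.13×10^10 = 2.65×10^13 K⁴.
Q = 5.67×10⁻⁸ × 0.488 × 2.65×10^13 = 7.32×10^5 W.

Q ≈ 7.32×10^5 W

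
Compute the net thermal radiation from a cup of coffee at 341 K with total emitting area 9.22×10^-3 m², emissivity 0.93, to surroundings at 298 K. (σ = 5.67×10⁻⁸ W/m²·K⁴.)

Q ≈ 2.74 W

Q = εσA(T⁴ − T_s⁴). T⁴ − T_s⁴ = (341)⁴ − (298)⁴ = 1.35×10^10 − 7.89×10^9 = 5.64×10^9 K⁴.
Q = 0.93 × 5.67×10⁻⁸ × 9.22×10^-3 × 5.64×10^9 = 2.74 W.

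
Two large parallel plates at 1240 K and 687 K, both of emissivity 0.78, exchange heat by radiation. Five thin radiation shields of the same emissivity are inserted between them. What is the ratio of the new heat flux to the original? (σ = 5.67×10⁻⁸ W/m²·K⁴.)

ratio ≈ 0.167

With N identical shields there are N+1 = 6 gaps in series, each with the same radiative resistance, so the flux falls to 1/(N+1) of its unshielded value.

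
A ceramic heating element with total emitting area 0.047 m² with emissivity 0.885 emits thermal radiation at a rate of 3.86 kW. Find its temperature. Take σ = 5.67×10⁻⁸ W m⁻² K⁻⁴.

From P = εσAT⁴, T = (P / εσA)^(1/4) = (3860 / (0.885 × 5.67×10⁻⁸ × 0.0470))^(1/4).
T = (1.64×10^12)^(1/4) = 1130 K.

T ≈ 1130 K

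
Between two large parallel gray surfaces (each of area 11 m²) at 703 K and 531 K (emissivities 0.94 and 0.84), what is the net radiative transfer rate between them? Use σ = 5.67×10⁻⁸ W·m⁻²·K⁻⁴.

Q ≈ 81900 W

For two large parallel gray plates, q = σ(T₁⁴ − T₂⁴) / (1/ε₁ + 1/ε₂ − 1).
1/ε₁ + 1/ε₂ − 1 = 1/0.94 + 1/0.84 − 1 = 1.254.
T₁⁴ − T₂⁴ = 2.44×10^11 − 7.95×10^10 = 1.65×10^11 K⁴.
q = 5.67×10⁻⁸ × 1.65×10^11 / 1.254 = 7450 W/m².
Q = q·A = 7450 × 11 = 81900 W.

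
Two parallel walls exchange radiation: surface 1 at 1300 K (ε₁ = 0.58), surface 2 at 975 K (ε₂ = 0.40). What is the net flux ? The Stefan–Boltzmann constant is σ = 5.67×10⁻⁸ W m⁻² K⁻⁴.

q ≈ 34300 W/m²

For two large parallel gray plates, q = σ(T₁⁴ − T₂⁴) / (1/ε₁ + 1/ε₂ − 1).
1/ε₁ + 1/ε₂ − 1 = 1/0.58 + 1/0.40 − 1 = 3.224.
T₁⁴ − T₂⁴ = 2.86×10^12 − 9.04×10^11 = 1.95×10^12 K⁴.
q = 5.67×10⁻⁸ × 1.95×10^12 / 3.224 = 34300 W/m².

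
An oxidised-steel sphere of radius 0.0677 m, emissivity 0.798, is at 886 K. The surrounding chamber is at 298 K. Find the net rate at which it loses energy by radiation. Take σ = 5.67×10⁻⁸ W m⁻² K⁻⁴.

A = 4πr² = 4π × (0.0677)² = 0.0576 m².
Q = εσA(T⁴ − T_s⁴). T⁴ − T_s⁴ = (886)⁴ − (298)⁴ = 6.16×10^11 − 7.89×10^9 = 6.08×10^11 K⁴.
Q = 0.798 × 5.67×10⁻⁸ × 0.0576 × 6.08×10^11 = 1590 W.

Q ≈ 1590 W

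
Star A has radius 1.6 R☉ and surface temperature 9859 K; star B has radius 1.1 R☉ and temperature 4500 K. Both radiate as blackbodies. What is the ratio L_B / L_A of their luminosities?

L_B/L_A ≈ 0.0205

L = 4πR²σT⁴ ∝ R²T⁴, so L_B/L_A = (1.1/1.6)² × (4500/9859)⁴ = 0.473 × 0.0434 = 0.0205.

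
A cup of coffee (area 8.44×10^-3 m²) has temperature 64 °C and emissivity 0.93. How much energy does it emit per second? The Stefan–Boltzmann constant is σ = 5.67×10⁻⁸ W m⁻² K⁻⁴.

64 °C = 337 K.
P = εσAT⁴ = 0.93 × 5.67×10⁻⁸ × 8.44×10^-3 × (337)⁴ = 0.93 × 5.67×10⁻⁸ × 8.44×10^-3 × 1.29×10^10.
P = 5.74 W.

P ≈ 5.74 W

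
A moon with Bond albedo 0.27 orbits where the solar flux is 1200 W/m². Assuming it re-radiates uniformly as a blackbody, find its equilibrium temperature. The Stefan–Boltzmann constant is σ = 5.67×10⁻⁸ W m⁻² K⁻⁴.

T ≈ 249 K

Power absorbed = (1−a)S·πR²; power emitted = 4πR²σT⁴. Equating and cancelling πR²:
T = ((1−a)S / 4σ)^(1/4) = (876 / (4 × 5.67×10⁻⁸))^(1/4) = (3.86×10^9)^(1/4).
T = 249 K.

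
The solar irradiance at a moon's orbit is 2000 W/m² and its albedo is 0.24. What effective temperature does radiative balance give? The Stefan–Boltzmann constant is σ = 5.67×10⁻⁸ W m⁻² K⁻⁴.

T ≈ 286 K

Power absorbed = (1−a)S·πR²; power emitted = 4πR²σT⁴. Equating and cancelling πR²:
T = ((1−a)S / 4σ)^(1/4) = (1520 / (4 × 5.67×10⁻⁸))^(1/4) = (6.70×10^9)^(1/4).
T = 286 K.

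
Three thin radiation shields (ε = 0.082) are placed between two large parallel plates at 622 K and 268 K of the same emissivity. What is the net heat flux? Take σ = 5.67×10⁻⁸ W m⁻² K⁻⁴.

Each of the 4 gaps contributes resistance (2/ε − 1) = 2/0.082 − 1 = 23.39; total = 93.56.
q = σ(T₁⁴ − T₂⁴) / 93.56 = 5.67×10⁻⁸ × 1.45×10^11 / 93.56 = 87.6 W/m².

q ≈ 87.6 W/m²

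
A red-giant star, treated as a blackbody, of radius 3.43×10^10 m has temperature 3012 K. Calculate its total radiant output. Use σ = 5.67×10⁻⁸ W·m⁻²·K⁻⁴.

P ≈ 6.90×10^28 W

A = 4πr² = 4π × (3.43×10^10)² = 1.48×10^22 m².
P = σAT⁴ = 5.67×10⁻⁸ × 1.48×10^22 × (3012)⁴ = 5.67×10⁻⁸ × 1.48×10^22 × 8.23×10^13.
P = 6.90×10^28 W.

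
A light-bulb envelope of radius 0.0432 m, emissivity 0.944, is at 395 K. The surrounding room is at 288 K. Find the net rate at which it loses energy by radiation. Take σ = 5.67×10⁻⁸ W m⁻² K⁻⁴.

Q ≈ 21.9 W

A = 4πr² = 4π × (0.0432)² = 0.0235 m².
Q = εσA(T⁴ − T_s⁴). T⁴ − T_s⁴ = (395)⁴ − (288)⁴ = 2.43×10^10 − 6.88×10^9 = 1.75×10^10 K⁴.
Q = 0.944 × 5.67×10⁻⁸ × 0.0235 × 1.75×10^10 = 21.9 W.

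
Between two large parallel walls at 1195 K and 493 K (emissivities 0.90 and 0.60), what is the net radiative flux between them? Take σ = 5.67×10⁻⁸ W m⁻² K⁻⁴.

q ≈ 63200 W/m²

For two large parallel gray plates, q = σ(T₁⁴ − T₂⁴) / (1/ε₁ + 1/ε₂ − 1).
1/ε₁ + 1/ε₂ − 1 = 1/0.90 + 1/0.60 − 1 = 1.778.
T₁⁴ − T₂⁴ = 2.04×10^12 − 5.91×10^10 = 1.98×10^12 K⁴.
q = 5.67×10⁻⁸ × 1.98×10^12 / 1.778 = 63200 W/m².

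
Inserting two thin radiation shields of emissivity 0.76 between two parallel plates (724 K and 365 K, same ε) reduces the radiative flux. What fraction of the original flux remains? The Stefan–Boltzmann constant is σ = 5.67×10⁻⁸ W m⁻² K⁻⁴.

ratio ≈ 0.333

With N identical shields there are N+1 = 3 gaps in series, each with the same radiative resistance, so the flux falls to 1/(N+1) of its unshielded value.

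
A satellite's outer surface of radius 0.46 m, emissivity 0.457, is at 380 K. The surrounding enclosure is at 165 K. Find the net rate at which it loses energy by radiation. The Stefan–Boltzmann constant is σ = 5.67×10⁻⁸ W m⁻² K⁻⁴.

A = 4πr² = 4π × (0.46)² = 2.66 m².
Q = εσA(T⁴ − T_s⁴). T⁴ − T_s⁴ = (380)⁴ − (165)⁴ = 2.09×10^10 − 7.41×10^8 = 2.01×10^10 K⁴.
Q = 0.457 × 5.67×10⁻⁸ × 2.66 × 2.01×10^10 = 1390 W.

Q ≈ 1390 W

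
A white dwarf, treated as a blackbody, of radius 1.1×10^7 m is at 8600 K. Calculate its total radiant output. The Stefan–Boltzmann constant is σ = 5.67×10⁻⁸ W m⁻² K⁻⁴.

A = 4πr² = 4π × (1.1×10^7)² = 1.52×10^15 m².
P = σAT⁴ = 5.67×10⁻⁸ × 1.52×10^15 × (8600)⁴ = 5.67×10⁻⁸ × 1.52×10^15 × 5.47×10^15.
P = 4.72×10^23 W.

P ≈ 4.72×10^23 W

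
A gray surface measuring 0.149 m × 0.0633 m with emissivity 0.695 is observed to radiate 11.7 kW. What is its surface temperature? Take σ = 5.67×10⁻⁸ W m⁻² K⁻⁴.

A = 0.149 × 0.0633 = 9.43×10^-3 m².
From P = εσAT⁴, T = (P / εσA)^(1/4) = (11700 / (0.695 × 5.67×10⁻⁸ × 9.43×10^-3))^(1/4).
T = (3.15×10^13)^(1/4) = 2370 K.

T ≈ 2370 K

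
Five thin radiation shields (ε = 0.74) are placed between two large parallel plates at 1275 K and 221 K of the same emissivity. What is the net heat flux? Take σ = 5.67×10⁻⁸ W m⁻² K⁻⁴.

Each of the 6 gaps contributes resistance (2/ε − 1) = 2/0.74 − 1 = 1.703; total = 10.22.
q = σ(T₁⁴ − T₂⁴) / 10.22 = 5.67×10⁻⁸ × 2.64×10^12 / 10.22 = 14700 W/m².

q ≈ 14700 W/m²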